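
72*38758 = 2790576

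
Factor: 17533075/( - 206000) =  - 2^( - 4 )*5^( -1)*7^1*103^(  -  1 )*100189^1 = -701323/8240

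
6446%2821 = 804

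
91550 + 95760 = 187310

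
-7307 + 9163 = 1856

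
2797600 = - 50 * ( - 55952 ) 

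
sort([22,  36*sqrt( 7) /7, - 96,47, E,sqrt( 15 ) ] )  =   [ - 96,E,sqrt( 15) , 36*sqrt( 7)/7,22,  47] 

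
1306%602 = 102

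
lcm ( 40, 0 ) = 0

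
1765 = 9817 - 8052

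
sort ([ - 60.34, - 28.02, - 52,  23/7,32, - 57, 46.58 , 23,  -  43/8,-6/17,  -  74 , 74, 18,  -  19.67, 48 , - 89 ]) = [ - 89, - 74, - 60.34, - 57, - 52, - 28.02, - 19.67, - 43/8, - 6/17 , 23/7 , 18,23, 32,46.58,48, 74 ]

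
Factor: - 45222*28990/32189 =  - 2^2*3^1*5^1*13^1*223^1*7537^1*32189^( - 1) = - 1310985780/32189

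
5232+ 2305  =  7537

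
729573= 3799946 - 3070373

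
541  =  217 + 324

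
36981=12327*3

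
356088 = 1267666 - 911578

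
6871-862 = 6009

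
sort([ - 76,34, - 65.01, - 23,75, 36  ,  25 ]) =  [  -  76,  -  65.01 , - 23,25,  34,36,75]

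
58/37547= 58/37547 = 0.00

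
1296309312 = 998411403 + 297897909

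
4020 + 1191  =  5211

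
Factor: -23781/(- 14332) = 2^ ( - 2)*3^1*3583^(-1)*7927^1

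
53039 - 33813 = 19226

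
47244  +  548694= 595938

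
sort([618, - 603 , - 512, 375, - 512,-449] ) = [ - 603,  -  512,-512, - 449, 375, 618]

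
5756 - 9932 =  - 4176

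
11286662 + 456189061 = 467475723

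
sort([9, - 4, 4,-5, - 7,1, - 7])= [ - 7,-7,-5, - 4,1,4,9]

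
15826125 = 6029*2625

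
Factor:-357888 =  - 2^9 * 3^1*233^1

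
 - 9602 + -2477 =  - 12079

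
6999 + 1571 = 8570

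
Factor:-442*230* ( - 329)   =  33446140 = 2^2*5^1*7^1*13^1*17^1*23^1 * 47^1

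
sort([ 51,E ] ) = [E,51 ] 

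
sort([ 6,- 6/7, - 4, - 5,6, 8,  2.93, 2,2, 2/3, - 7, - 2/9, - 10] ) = [ - 10,-7, - 5, - 4, - 6/7,-2/9,2/3, 2, 2  ,  2.93,6, 6, 8]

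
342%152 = 38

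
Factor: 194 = 2^1*97^1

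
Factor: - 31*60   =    -  2^2*3^1*5^1*31^1 = - 1860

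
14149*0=0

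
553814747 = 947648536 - 393833789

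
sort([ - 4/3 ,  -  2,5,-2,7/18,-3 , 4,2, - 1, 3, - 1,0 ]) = [ - 3,-2, - 2,-4/3,-1,  -  1, 0, 7/18,2,3,4,5] 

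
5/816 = 5/816=0.01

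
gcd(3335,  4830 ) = 115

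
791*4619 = 3653629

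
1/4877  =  1/4877 = 0.00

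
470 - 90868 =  - 90398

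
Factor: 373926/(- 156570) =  - 5^( - 1)*7^1*17^( - 1)*29^1 = - 203/85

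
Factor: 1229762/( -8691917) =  - 2^1*13^( - 1)*614881^1*668609^(-1 )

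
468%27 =9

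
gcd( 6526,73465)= 1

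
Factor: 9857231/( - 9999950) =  - 2^(-1)*5^(-2)*887^1*11113^1*199999^( - 1)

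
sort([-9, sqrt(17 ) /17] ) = [ - 9,sqrt(17) /17 ] 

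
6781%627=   511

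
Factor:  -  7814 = - 2^1*3907^1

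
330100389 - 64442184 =265658205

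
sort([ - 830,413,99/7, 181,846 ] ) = [ - 830,99/7,181,413,846] 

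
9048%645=18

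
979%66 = 55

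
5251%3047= 2204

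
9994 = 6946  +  3048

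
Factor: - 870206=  - 2^1*435103^1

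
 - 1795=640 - 2435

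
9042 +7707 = 16749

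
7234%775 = 259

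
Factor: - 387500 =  - 2^2*5^5*31^1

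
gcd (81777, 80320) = 1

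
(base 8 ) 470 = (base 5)2222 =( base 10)312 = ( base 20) FC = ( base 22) e4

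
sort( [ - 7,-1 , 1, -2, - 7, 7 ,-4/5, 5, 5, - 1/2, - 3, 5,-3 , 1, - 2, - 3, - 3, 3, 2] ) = [ - 7, - 7, - 3, - 3, - 3,-3, - 2, - 2 , - 1, - 4/5, - 1/2,1,1 , 2, 3,5,5, 5, 7]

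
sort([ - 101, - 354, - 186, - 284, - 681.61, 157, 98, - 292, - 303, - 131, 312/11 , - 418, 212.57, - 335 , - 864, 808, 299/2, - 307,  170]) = [-864, - 681.61,-418, - 354, - 335, - 307, - 303 , - 292, - 284, - 186, - 131, - 101, 312/11, 98,299/2, 157, 170, 212.57, 808]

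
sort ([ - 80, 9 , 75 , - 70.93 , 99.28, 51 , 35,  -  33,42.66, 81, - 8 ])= [ - 80, - 70.93, - 33,  -  8, 9, 35,42.66,51,75,  81 , 99.28]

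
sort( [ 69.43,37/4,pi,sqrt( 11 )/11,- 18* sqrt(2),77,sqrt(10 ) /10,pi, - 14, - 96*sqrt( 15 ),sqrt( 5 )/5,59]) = [ - 96*sqrt( 15), - 18 * sqrt (2 ), - 14,sqrt( 11) /11,sqrt( 10 )/10, sqrt(5 )/5,pi, pi, 37/4, 59 , 69.43,77]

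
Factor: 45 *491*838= 18515610 = 2^1* 3^2 *5^1*419^1 * 491^1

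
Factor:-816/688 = -3^1 * 17^1*43^( - 1) = - 51/43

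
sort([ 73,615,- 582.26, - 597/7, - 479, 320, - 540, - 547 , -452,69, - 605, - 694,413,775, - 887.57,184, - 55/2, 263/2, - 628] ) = [ - 887.57 , - 694, - 628 , - 605, - 582.26, - 547, - 540, - 479, - 452, - 597/7 , - 55/2,69, 73,263/2,184,320,413,615, 775]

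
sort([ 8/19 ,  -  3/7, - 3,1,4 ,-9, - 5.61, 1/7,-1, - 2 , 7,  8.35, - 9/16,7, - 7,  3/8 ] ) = [ - 9, - 7, - 5.61, - 3, - 2,  -  1, - 9/16, - 3/7,1/7,3/8 , 8/19,1, 4,7, 7,8.35] 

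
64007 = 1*64007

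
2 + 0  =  2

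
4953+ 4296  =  9249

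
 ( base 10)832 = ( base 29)sk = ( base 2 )1101000000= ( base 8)1500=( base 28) 11k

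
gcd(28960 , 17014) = 362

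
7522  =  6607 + 915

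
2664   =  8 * 333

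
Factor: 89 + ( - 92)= - 3 = - 3^1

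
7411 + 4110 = 11521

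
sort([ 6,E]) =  [E, 6] 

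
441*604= 266364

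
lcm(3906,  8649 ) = 121086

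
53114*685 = 36383090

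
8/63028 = 2/15757=0.00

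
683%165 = 23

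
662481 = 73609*9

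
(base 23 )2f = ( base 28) 25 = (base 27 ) 27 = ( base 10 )61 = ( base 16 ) 3D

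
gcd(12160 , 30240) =160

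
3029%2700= 329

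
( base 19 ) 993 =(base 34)2wn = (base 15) 1033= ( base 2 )110101011111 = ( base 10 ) 3423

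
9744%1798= 754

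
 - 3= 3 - 6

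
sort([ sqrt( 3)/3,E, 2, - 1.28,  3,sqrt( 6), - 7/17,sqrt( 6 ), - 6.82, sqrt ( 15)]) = [ - 6.82,-1.28, - 7/17,sqrt(3)/3, 2,sqrt (6), sqrt(6), E,  3, sqrt ( 15)]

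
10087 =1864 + 8223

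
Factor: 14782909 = 14782909^1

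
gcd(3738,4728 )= 6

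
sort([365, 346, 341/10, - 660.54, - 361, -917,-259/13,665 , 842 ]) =[  -  917, - 660.54, - 361,-259/13,341/10 , 346, 365,665,842] 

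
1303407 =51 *25557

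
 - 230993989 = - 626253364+395259375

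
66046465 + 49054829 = 115101294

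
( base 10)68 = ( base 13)53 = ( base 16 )44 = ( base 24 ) 2k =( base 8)104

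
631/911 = 631/911 = 0.69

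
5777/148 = 39+5/148 = 39.03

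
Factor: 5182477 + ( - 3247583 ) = 1934894  =  2^1*13^1*74419^1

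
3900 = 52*75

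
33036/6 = 5506 = 5506.00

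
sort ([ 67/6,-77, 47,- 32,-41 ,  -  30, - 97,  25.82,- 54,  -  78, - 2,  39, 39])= [  -  97,  -  78, -77, - 54, - 41,-32,- 30,  -  2,67/6,25.82, 39,  39,47 ] 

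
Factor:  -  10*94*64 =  - 60160 = -  2^8*5^1 * 47^1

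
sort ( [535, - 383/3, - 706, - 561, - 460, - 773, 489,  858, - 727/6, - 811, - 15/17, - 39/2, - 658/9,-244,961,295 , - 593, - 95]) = [ - 811,-773, - 706, - 593 , - 561 ,- 460, - 244, - 383/3, - 727/6, - 95,-658/9, - 39/2, -15/17, 295,489,535, 858, 961 ] 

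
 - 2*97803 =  - 195606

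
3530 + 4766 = 8296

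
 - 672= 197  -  869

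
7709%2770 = 2169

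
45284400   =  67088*675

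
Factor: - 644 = - 2^2*7^1*23^1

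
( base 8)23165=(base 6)113325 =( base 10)9845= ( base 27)DDH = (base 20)14C5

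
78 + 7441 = 7519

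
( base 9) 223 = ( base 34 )5D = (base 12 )133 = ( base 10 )183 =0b10110111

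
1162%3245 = 1162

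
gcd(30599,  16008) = 1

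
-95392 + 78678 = -16714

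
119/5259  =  119/5259 = 0.02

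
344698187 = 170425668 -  - 174272519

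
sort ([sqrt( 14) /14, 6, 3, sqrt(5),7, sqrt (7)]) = [sqrt(14)/14,sqrt( 5 ), sqrt(7), 3,6, 7 ]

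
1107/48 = 369/16 = 23.06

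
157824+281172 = 438996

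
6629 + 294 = 6923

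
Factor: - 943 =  - 23^1*41^1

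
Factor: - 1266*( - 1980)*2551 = 6394540680 = 2^3 * 3^3 *5^1 *11^1*211^1 * 2551^1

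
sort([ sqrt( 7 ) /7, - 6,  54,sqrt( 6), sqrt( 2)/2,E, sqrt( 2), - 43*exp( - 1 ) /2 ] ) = [ - 43*exp ( - 1 )/2,-6,sqrt( 7)/7,  sqrt( 2)/2 , sqrt( 2 ),sqrt( 6 ), E, 54 ] 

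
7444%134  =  74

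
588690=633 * 930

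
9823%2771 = 1510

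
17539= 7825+9714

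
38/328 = 19/164 = 0.12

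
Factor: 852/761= 2^2*3^1 * 71^1*761^( - 1)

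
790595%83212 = 41687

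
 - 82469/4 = -82469/4 = - 20617.25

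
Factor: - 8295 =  - 3^1 *5^1*7^1*79^1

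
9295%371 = 20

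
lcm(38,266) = 266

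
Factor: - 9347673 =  - 3^1*1493^1*2087^1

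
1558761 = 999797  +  558964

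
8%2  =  0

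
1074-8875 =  - 7801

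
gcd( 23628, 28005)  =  3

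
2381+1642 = 4023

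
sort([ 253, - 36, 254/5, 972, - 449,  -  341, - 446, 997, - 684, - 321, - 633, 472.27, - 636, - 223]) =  [ - 684,  -  636, - 633, - 449, - 446, - 341, - 321,-223,- 36, 254/5,253,472.27, 972, 997]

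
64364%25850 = 12664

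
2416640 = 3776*640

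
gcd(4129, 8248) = 1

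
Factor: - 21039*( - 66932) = 2^2*3^1 * 29^1*577^1*7013^1 = 1408182348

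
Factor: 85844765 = 5^1  *  163^1*105331^1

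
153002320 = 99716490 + 53285830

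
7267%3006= 1255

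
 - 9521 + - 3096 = - 12617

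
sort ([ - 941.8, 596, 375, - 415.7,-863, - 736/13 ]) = [ - 941.8, - 863, - 415.7, - 736/13, 375,596]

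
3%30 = 3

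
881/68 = 12 + 65/68 = 12.96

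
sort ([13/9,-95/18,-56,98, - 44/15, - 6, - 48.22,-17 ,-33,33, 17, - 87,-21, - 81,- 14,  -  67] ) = [-87,-81, - 67, - 56, - 48.22, - 33,-21 , - 17,-14, - 6, -95/18, - 44/15,13/9,17,33,98 ]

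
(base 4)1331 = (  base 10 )125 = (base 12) A5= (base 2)1111101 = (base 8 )175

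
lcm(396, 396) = 396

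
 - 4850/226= - 22+61/113 = - 21.46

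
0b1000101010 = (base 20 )17e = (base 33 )GQ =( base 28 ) jm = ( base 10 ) 554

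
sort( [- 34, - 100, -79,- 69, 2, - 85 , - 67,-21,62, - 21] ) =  [ - 100, - 85,  -  79, - 69,-67, - 34, - 21  , - 21, 2, 62 ] 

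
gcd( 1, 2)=1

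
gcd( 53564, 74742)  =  2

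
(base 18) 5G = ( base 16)6a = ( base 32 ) 3A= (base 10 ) 106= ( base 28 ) 3M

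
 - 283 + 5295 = 5012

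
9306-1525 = 7781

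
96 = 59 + 37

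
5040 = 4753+287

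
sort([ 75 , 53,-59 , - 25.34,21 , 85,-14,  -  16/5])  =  [ - 59 , - 25.34,  -  14,  -  16/5,21, 53,75,  85]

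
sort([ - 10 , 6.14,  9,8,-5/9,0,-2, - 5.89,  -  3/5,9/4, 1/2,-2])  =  [  -  10, - 5.89, - 2 , -2,  -  3/5, -5/9,  0, 1/2,9/4, 6.14 , 8, 9 ]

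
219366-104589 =114777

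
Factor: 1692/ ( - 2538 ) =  - 2^1*3^( - 1 ) =- 2/3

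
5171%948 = 431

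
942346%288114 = 78004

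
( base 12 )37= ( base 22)1l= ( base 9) 47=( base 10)43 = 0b101011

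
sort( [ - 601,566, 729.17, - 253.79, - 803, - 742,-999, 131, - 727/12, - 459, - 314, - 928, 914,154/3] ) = [  -  999, - 928,  -  803, - 742,-601,- 459, - 314,-253.79, - 727/12, 154/3, 131  ,  566,729.17,914 ] 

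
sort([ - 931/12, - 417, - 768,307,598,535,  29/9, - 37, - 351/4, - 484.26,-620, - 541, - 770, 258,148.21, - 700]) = [ - 770, - 768,- 700,-620, - 541, - 484.26, - 417, - 351/4, - 931/12, - 37,29/9,148.21,258,307,535,598 ]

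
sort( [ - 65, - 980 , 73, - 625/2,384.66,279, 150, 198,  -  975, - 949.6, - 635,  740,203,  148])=[-980, - 975,-949.6,-635, - 625/2, - 65, 73,148, 150,198,203, 279,384.66, 740]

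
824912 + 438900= 1263812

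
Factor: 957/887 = 3^1*11^1*29^1*887^( - 1)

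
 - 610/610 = -1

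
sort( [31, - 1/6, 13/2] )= [  -  1/6,13/2,31 ]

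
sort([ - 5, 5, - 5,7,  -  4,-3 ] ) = [ - 5, - 5, - 4, - 3, 5 , 7 ] 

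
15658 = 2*7829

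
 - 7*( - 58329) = 408303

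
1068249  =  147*7267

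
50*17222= 861100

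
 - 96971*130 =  - 12606230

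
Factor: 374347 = 374347^1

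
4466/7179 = 4466/7179 = 0.62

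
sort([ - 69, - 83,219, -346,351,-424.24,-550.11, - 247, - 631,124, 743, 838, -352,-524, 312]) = [ - 631, - 550.11, - 524, - 424.24, - 352, - 346, -247, - 83 , - 69,124, 219,312, 351,743, 838 ] 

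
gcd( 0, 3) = 3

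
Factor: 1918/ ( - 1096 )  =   - 2^(-2)*7^1= - 7/4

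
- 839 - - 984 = 145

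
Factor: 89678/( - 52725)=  - 2^1* 3^( - 1)*5^( - 2)*19^( - 1)*37^(-1)*44839^1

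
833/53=833/53 = 15.72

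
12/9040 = 3/2260 = 0.00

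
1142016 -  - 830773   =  1972789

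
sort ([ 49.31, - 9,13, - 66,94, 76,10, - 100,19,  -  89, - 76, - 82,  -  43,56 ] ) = [ - 100, - 89, - 82, - 76, - 66, - 43, -9,10, 13, 19, 49.31,56,76, 94 ] 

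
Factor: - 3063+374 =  - 2689 = -2689^1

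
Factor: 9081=3^2 * 1009^1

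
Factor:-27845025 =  - 3^1*5^2*13^1*28559^1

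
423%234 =189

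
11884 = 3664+8220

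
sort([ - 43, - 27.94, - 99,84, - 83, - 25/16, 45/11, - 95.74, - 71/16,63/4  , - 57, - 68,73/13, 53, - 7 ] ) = [ - 99, - 95.74, - 83,- 68, - 57, -43 ,  -  27.94, - 7, - 71/16, - 25/16,45/11,73/13, 63/4,53 , 84] 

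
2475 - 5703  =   - 3228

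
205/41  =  5 = 5.00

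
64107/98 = 64107/98 = 654.15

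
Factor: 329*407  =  133903 = 7^1*11^1* 37^1* 47^1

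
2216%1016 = 184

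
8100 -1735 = 6365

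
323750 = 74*4375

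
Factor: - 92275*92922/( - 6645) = 571625170/443 =2^1 * 5^1 *17^1*443^( - 1 )*911^1*3691^1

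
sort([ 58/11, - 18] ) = [-18,  58/11 ] 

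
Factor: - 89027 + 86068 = -2959 =-11^1*269^1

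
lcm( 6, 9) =18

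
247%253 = 247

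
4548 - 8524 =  - 3976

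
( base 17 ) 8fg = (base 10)2583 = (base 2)101000010111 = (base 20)693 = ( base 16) a17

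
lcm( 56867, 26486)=1933478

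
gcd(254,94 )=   2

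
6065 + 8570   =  14635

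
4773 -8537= - 3764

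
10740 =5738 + 5002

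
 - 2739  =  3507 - 6246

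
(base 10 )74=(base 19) 3h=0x4A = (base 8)112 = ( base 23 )35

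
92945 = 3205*29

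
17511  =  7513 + 9998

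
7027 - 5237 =1790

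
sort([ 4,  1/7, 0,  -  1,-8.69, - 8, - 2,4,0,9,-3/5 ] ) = [ - 8.69, - 8, - 2 , -1, - 3/5, 0,0,1/7,4 , 4,9]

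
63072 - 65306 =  - 2234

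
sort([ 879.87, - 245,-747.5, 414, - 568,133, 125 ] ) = [ - 747.5, - 568,-245, 125, 133,  414, 879.87 ]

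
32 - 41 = - 9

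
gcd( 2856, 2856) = 2856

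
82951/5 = 82951/5 = 16590.20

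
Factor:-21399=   -  3^1*7^1  *  1019^1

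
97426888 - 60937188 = 36489700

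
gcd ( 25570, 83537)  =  1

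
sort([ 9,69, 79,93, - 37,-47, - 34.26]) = [-47, - 37, - 34.26,  9 , 69,79,93]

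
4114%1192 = 538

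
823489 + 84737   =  908226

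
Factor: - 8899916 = -2^2 * 2224979^1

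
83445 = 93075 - 9630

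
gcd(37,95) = 1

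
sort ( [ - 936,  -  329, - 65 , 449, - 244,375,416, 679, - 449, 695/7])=[ - 936,- 449, - 329, - 244, - 65,695/7,375,416, 449,679]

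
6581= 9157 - 2576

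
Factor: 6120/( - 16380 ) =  - 2^1*7^( - 1) * 13^ ( - 1) * 17^1 = -34/91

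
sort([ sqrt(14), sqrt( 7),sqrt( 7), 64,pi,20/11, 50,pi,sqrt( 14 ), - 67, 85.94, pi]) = [ - 67 , 20/11,sqrt( 7 ),sqrt(7 ),  pi, pi, pi , sqrt( 14), sqrt( 14 ), 50 , 64, 85.94]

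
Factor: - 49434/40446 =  - 3^( - 2 ) * 11^1 = - 11/9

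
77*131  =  10087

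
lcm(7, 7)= 7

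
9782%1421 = 1256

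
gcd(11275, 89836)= 1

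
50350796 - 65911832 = -15561036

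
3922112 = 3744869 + 177243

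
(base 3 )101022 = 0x116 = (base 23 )c2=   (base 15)138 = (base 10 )278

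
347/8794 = 347/8794 = 0.04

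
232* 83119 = 19283608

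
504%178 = 148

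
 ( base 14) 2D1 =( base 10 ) 575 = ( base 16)23F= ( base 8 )1077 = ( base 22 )143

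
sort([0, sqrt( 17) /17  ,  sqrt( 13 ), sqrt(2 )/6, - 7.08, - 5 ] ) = [ - 7.08,- 5, 0 , sqrt( 2) /6, sqrt( 17 ) /17,sqrt( 13)]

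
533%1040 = 533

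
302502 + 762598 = 1065100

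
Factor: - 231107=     -  231107^1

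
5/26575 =1/5315 =0.00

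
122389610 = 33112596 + 89277014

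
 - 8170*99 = - 808830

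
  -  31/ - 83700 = 1/2700 = 0.00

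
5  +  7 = 12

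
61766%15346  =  382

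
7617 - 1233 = 6384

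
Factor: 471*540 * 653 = 166084020  =  2^2*3^4*5^1 * 157^1*653^1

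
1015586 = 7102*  143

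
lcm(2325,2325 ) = 2325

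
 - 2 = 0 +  - 2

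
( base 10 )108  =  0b1101100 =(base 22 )4k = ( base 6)300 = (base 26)44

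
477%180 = 117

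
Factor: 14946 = 2^1  *3^1 * 47^1*53^1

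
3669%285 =249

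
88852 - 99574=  - 10722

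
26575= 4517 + 22058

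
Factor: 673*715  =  481195 = 5^1*11^1*13^1*673^1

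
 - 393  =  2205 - 2598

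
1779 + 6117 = 7896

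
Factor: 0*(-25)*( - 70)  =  0=0^1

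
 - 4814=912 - 5726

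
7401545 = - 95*( - 77911)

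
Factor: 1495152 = 2^4*3^3*3461^1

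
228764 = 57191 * 4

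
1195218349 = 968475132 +226743217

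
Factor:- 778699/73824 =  -2^( - 5 )*3^( - 1) * 769^( - 1)*778699^1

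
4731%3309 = 1422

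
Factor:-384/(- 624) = 2^3*13^( - 1 ) = 8/13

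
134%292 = 134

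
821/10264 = 821/10264 =0.08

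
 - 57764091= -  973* 59367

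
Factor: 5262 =2^1*3^1*877^1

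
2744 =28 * 98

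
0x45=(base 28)2D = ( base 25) 2J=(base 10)69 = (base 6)153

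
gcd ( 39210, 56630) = 10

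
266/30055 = 266/30055 = 0.01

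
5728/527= 10 + 458/527 =10.87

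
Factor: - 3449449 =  - 3449449^1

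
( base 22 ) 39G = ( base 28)23e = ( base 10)1666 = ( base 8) 3202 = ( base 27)27j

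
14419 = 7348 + 7071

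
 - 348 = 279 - 627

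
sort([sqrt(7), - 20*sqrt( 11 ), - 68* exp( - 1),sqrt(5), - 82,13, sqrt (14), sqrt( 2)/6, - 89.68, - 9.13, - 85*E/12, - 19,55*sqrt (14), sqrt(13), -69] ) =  [ - 89.68, - 82,- 69, - 20*sqrt( 11), - 68*exp( - 1 ), -85* E/12, - 19, - 9.13,sqrt(2 )/6 , sqrt(5) , sqrt( 7),sqrt( 13), sqrt( 14 ) , 13, 55*sqrt( 14) ]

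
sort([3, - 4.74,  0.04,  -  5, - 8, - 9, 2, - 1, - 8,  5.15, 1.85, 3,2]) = [ - 9, - 8, - 8, - 5, - 4.74, - 1,0.04,1.85, 2, 2, 3, 3, 5.15 ]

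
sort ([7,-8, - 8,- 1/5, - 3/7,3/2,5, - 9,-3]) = [ -9,-8,-8, - 3, - 3/7, - 1/5,3/2,  5, 7] 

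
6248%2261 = 1726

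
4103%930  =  383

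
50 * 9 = 450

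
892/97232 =223/24308= 0.01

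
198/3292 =99/1646  =  0.06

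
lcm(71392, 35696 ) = 71392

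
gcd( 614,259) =1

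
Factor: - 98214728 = -2^3*227^1*54083^1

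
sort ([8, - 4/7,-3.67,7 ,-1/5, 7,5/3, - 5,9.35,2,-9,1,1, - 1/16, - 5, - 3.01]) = [ - 9, - 5, - 5, - 3.67,-3.01,  -  4/7,-1/5, - 1/16,1, 1,5/3,  2, 7, 7,8, 9.35] 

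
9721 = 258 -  - 9463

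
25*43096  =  1077400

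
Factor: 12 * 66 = 2^3*3^2*11^1  =  792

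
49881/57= 875+2/19 = 875.11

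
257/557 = 257/557 = 0.46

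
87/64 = 87/64 = 1.36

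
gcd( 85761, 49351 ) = 1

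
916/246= 458/123 =3.72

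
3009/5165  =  3009/5165 = 0.58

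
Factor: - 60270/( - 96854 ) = 30135/48427 = 3^1*5^1 * 7^2*41^1 *79^( - 1)*613^( - 1)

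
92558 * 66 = 6108828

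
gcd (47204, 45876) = 4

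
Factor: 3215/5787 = 3^ ( - 2)*5^1= 5/9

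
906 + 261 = 1167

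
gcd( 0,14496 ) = 14496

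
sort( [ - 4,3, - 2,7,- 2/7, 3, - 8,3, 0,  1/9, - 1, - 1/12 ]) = [-8, - 4, - 2, - 1,-2/7,  -  1/12,0,1/9,3,  3,3, 7]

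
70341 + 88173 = 158514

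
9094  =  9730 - 636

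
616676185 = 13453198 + 603222987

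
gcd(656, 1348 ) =4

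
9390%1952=1582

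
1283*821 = 1053343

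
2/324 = 1/162  =  0.01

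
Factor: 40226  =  2^1 * 20113^1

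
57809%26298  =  5213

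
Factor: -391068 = - 2^2*3^4*17^1*71^1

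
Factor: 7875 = 3^2*5^3*7^1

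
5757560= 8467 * 680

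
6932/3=2310+2/3 =2310.67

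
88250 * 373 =32917250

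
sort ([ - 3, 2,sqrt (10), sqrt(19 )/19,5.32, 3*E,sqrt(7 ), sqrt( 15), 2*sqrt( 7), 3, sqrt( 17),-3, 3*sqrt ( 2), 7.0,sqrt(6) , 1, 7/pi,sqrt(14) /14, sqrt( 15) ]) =[ - 3, - 3,sqrt(19 )/19, sqrt(14)/14,1, 2,7/pi,sqrt(6 ), sqrt( 7) , 3, sqrt(10),sqrt(15 ),sqrt(15), sqrt(17 ), 3*sqrt( 2 ),2*sqrt(7),  5.32,  7.0 , 3 * E ]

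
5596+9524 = 15120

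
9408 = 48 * 196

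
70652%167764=70652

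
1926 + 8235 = 10161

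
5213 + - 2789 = 2424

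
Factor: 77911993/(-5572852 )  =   - 2^( - 2 )*19^( - 1)*181^1*73327^( - 1 )*430453^1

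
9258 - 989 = 8269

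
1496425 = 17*88025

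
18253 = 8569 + 9684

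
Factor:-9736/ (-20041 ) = 2^3 *7^( - 2 )*409^( - 1)*1217^1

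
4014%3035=979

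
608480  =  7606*80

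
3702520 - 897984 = 2804536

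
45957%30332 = 15625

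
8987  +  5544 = 14531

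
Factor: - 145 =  - 5^1 *29^1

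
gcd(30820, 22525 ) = 5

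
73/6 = 73/6 = 12.17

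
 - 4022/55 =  - 4022/55 = - 73.13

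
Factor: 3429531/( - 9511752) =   -  2^ ( - 3 )* 3^1*7^1*54437^1*396323^ ( - 1) = -  1143177/3170584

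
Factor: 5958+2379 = 8337 = 3^1*7^1*397^1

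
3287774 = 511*6434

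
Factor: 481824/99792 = 2^1*3^ ( - 2)*11^(-1)*239^1  =  478/99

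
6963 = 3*2321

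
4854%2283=288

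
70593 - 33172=37421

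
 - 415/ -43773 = 415/43773  =  0.01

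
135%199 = 135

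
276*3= 828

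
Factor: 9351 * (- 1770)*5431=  - 2^1*3^3*5^1* 59^1 * 1039^1*5431^1 = - 89889947370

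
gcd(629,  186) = 1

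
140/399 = 20/57 =0.35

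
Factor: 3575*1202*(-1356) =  - 2^3*3^1*5^2*11^1*13^1*113^1*601^1  =  -  5826935400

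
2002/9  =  2002/9 = 222.44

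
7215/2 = 7215/2  =  3607.50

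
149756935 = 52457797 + 97299138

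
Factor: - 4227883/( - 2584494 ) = 2^( - 1 ) * 3^ ( - 3 ) * 17^1*19^( - 1)*23^1*229^( - 1)*983^1 = 384353/234954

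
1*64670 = 64670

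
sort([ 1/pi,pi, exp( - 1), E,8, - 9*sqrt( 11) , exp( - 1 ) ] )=[-9*sqrt( 11 ),1/pi,  exp( - 1 ), exp (-1),  E, pi,8 ]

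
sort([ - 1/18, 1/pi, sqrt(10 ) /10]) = [-1/18,  sqrt( 10 ) /10, 1/pi] 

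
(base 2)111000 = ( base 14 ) 40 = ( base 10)56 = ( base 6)132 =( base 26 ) 24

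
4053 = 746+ 3307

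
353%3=2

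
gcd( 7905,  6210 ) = 15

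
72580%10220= 1040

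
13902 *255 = 3545010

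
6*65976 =395856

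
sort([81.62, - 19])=[ - 19, 81.62]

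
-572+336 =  - 236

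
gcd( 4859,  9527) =1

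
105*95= 9975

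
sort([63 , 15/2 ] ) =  [15/2,63] 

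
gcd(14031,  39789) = 9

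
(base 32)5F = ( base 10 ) 175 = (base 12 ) 127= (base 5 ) 1200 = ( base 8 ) 257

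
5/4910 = 1/982  =  0.00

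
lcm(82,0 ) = 0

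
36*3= 108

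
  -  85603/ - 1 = 85603/1 = 85603.00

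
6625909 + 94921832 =101547741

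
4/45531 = 4/45531 = 0.00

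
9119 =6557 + 2562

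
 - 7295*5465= - 39867175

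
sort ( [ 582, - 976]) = [-976, 582 ] 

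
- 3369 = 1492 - 4861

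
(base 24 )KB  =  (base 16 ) 1eb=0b111101011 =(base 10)491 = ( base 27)I5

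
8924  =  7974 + 950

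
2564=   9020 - 6456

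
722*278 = 200716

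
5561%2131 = 1299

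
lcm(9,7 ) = 63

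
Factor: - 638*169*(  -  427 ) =2^1*7^1*11^1 * 13^2*29^1*61^1 = 46039994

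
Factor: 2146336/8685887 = 2^5 *7^( - 2)*103^ (-1)*1721^(-1)*67073^1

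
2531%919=693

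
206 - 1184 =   -  978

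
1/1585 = 1/1585 = 0.00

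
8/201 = 8/201 = 0.04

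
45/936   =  5/104 = 0.05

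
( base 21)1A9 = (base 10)660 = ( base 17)24e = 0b1010010100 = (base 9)813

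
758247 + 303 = 758550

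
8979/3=2993= 2993.00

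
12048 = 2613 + 9435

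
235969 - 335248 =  - 99279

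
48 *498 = 23904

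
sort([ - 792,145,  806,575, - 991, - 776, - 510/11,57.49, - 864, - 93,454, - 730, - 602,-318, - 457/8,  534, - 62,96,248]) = [ - 991, - 864, -792, - 776, - 730, - 602 , - 318,- 93, - 62,- 457/8, - 510/11, 57.49,  96, 145,248 , 454,534, 575, 806 ] 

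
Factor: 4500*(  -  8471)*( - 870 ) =33163965000 = 2^3 * 3^3 *5^4 *29^1* 43^1*197^1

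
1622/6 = 270 + 1/3= 270.33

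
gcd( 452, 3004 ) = 4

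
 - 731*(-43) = 31433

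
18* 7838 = 141084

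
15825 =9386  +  6439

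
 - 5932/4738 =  - 2 + 1772/2369 = - 1.25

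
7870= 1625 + 6245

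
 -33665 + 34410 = 745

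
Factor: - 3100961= - 31^1 * 67^1 * 1493^1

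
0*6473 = 0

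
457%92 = 89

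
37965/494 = 37965/494 = 76.85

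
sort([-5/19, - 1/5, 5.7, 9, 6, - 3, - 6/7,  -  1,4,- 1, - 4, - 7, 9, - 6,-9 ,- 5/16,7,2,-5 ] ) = [ - 9, - 7, - 6,-5, - 4, - 3,-1, -1, - 6/7, - 5/16 , - 5/19  , - 1/5,2,4,5.7, 6, 7, 9, 9] 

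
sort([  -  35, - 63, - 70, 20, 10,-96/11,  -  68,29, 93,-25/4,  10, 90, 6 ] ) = [-70, - 68,-63, - 35,-96/11, - 25/4,6, 10,10,20,29,  90,93 ]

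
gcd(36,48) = 12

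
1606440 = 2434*660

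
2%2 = 0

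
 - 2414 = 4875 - 7289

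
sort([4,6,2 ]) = [ 2, 4,6]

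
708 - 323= 385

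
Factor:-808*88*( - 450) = 31996800 = 2^7*3^2*5^2*11^1*101^1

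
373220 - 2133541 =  - 1760321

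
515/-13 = - 515/13  =  - 39.62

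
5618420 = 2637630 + 2980790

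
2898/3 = 966 = 966.00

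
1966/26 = 75 + 8/13 = 75.62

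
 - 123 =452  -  575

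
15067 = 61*247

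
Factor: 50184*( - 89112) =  - 4471996608 = - 2^6*3^3 * 17^1*41^1*47^1 * 79^1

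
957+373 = 1330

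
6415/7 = 916+3/7 =916.43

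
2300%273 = 116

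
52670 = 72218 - 19548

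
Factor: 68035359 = 3^1 * 7^1*31^1*41^1*2549^1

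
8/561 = 8/561 = 0.01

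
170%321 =170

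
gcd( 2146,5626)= 58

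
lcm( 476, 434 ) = 14756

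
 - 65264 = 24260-89524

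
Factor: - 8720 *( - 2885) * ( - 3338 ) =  - 83974733600 = -  2^5 *5^2 * 109^1*577^1*1669^1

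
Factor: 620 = 2^2*5^1*31^1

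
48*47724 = 2290752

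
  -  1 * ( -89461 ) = 89461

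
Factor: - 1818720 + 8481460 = 6662740 = 2^2*5^1 * 7^1*  47591^1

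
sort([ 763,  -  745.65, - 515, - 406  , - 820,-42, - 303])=[ - 820, - 745.65 , - 515, - 406, - 303,-42, 763]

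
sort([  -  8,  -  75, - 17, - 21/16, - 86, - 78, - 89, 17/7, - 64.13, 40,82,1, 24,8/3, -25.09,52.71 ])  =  [ - 89, - 86, -78, - 75 ,-64.13,  -  25.09,-17,  -  8,  -  21/16 , 1, 17/7, 8/3, 24, 40, 52.71, 82]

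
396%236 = 160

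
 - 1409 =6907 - 8316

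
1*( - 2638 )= - 2638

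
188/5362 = 94/2681 = 0.04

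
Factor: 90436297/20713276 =2^( - 2)*7^1*17^( - 1)*29^1*47^( - 1 )*6481^( - 1 )*445499^1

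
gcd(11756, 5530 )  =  2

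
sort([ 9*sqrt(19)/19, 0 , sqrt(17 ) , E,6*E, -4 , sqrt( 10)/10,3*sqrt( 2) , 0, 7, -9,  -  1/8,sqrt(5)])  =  [-9, - 4, - 1/8, 0,0, sqrt(10 )/10,9*sqrt( 19)/19, sqrt( 5), E,sqrt(17)  ,  3*sqrt(2), 7, 6*E] 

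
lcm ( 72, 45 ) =360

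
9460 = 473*20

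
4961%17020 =4961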